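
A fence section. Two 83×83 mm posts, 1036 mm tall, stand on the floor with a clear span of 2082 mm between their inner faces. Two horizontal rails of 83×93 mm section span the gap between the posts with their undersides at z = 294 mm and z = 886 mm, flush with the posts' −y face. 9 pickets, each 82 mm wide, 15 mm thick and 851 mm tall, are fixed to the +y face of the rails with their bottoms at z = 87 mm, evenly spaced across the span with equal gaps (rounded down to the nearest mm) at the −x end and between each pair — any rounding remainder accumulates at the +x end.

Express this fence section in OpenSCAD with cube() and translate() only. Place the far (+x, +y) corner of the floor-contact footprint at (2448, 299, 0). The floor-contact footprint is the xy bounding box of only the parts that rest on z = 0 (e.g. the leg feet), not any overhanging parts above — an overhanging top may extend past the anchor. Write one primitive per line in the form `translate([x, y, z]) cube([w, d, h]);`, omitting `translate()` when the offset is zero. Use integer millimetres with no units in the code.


translate([200, 216, 0]) cube([83, 83, 1036]);
translate([2365, 216, 0]) cube([83, 83, 1036]);
translate([283, 216, 294]) cube([2082, 83, 93]);
translate([283, 216, 886]) cube([2082, 83, 93]);
translate([417, 299, 87]) cube([82, 15, 851]);
translate([633, 299, 87]) cube([82, 15, 851]);
translate([849, 299, 87]) cube([82, 15, 851]);
translate([1065, 299, 87]) cube([82, 15, 851]);
translate([1281, 299, 87]) cube([82, 15, 851]);
translate([1497, 299, 87]) cube([82, 15, 851]);
translate([1713, 299, 87]) cube([82, 15, 851]);
translate([1929, 299, 87]) cube([82, 15, 851]);
translate([2145, 299, 87]) cube([82, 15, 851]);


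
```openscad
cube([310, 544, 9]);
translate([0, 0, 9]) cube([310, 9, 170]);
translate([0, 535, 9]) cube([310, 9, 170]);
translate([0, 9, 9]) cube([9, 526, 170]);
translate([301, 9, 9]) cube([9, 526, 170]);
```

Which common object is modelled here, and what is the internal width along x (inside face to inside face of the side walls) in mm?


An open box. The internal width is 292 mm.

A 310×544 base slab with four walls standing on it — an open box. The base is 310 mm wide and the walls are 9 mm thick, so the internal width is 310 − 2 × 9 = 292 mm.


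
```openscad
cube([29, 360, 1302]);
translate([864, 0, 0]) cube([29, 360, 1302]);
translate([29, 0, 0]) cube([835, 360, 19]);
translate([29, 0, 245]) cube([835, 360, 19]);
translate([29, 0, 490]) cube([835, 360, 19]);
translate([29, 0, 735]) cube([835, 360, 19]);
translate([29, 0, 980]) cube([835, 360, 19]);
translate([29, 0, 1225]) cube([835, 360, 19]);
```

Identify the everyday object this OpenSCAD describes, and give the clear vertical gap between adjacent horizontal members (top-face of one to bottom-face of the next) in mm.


A bookshelf. The clear shelf gap is 226 mm.

Two tall side panels with 6 horizontal boards between them — a bookshelf. The first two shelf undersides are at z = 0 and z = 245; with shelf thickness 19, the clear gap is 245 − 0 − 19 = 226 mm.


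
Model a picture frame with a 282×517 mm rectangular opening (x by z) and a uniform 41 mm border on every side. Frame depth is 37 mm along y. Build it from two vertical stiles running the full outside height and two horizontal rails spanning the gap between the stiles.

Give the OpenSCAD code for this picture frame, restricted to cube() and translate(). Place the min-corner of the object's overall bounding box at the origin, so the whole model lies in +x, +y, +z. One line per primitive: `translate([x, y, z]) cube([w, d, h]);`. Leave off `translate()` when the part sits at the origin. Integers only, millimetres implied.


cube([41, 37, 599]);
translate([323, 0, 0]) cube([41, 37, 599]);
translate([41, 0, 0]) cube([282, 37, 41]);
translate([41, 0, 558]) cube([282, 37, 41]);


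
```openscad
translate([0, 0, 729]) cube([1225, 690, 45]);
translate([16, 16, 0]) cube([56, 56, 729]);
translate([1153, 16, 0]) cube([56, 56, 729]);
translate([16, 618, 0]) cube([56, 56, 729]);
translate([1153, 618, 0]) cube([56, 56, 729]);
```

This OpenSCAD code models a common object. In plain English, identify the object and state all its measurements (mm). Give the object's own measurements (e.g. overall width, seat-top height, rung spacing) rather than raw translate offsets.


A rectangular dining table. The top is 1225×690×45 mm with its upper surface at z = 774 mm. It stands on four 56×56 mm square legs, each inset 16 mm from the nearest pair of top edges, running from the floor to the underside of the top.


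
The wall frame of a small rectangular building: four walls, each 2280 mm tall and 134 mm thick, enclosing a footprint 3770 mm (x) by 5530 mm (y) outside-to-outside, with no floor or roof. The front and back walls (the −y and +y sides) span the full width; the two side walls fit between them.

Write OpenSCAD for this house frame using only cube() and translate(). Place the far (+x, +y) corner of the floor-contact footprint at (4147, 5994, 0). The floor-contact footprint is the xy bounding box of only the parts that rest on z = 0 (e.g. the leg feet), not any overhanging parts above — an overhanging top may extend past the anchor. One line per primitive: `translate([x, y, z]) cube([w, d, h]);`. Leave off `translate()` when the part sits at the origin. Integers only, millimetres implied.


translate([377, 464, 0]) cube([3770, 134, 2280]);
translate([377, 5860, 0]) cube([3770, 134, 2280]);
translate([377, 598, 0]) cube([134, 5262, 2280]);
translate([4013, 598, 0]) cube([134, 5262, 2280]);


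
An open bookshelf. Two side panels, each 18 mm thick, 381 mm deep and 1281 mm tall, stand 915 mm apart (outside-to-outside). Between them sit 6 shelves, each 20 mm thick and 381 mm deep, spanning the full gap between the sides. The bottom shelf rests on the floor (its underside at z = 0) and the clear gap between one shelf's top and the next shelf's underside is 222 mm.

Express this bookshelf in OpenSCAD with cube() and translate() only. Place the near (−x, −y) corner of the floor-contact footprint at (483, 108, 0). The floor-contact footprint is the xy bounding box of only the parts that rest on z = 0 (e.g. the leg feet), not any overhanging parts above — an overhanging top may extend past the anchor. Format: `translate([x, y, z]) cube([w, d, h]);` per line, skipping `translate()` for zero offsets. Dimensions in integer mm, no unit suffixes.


translate([483, 108, 0]) cube([18, 381, 1281]);
translate([1380, 108, 0]) cube([18, 381, 1281]);
translate([501, 108, 0]) cube([879, 381, 20]);
translate([501, 108, 242]) cube([879, 381, 20]);
translate([501, 108, 484]) cube([879, 381, 20]);
translate([501, 108, 726]) cube([879, 381, 20]);
translate([501, 108, 968]) cube([879, 381, 20]);
translate([501, 108, 1210]) cube([879, 381, 20]);


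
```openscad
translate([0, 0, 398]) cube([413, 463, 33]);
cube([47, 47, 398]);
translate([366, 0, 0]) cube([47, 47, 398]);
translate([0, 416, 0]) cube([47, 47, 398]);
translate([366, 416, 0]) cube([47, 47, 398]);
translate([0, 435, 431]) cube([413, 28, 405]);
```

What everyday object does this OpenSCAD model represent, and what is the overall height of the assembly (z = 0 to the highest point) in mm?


A chair. The overall height is 836 mm.

A slab on four corner posts with a tall panel at the back — a chair. The seat slab sits at z = 398 with thickness 33, and the 405 mm backrest starts at the seat top, so the overall height is 398 + 33 + 405 = 836 mm.


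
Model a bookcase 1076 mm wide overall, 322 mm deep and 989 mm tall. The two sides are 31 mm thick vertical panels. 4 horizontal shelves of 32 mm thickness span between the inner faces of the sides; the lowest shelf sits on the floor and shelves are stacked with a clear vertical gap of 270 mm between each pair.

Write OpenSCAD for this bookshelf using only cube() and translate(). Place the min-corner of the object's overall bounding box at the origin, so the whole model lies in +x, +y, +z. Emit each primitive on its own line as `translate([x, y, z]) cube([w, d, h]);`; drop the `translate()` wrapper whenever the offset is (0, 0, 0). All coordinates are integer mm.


cube([31, 322, 989]);
translate([1045, 0, 0]) cube([31, 322, 989]);
translate([31, 0, 0]) cube([1014, 322, 32]);
translate([31, 0, 302]) cube([1014, 322, 32]);
translate([31, 0, 604]) cube([1014, 322, 32]);
translate([31, 0, 906]) cube([1014, 322, 32]);


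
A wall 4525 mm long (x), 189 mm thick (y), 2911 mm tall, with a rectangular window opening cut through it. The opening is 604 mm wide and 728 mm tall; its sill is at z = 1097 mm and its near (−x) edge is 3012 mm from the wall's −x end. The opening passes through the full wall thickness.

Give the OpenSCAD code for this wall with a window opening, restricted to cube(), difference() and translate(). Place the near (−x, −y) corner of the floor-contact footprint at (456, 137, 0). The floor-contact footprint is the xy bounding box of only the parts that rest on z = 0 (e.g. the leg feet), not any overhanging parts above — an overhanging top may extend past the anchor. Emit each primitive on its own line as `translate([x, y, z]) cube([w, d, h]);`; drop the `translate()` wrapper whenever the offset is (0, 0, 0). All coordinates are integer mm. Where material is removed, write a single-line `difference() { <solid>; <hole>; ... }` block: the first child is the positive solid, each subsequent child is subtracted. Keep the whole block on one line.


difference() { translate([456, 137, 0]) cube([4525, 189, 2911]); translate([3468, 137, 1097]) cube([604, 189, 728]); }


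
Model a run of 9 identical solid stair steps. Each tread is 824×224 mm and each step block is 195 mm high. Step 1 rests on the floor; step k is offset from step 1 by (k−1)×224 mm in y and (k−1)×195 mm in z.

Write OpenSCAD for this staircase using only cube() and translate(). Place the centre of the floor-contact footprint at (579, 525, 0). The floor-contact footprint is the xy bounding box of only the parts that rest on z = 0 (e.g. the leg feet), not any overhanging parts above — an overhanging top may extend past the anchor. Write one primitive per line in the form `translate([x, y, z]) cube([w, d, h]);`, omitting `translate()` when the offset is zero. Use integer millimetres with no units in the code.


translate([167, 413, 0]) cube([824, 224, 195]);
translate([167, 637, 195]) cube([824, 224, 195]);
translate([167, 861, 390]) cube([824, 224, 195]);
translate([167, 1085, 585]) cube([824, 224, 195]);
translate([167, 1309, 780]) cube([824, 224, 195]);
translate([167, 1533, 975]) cube([824, 224, 195]);
translate([167, 1757, 1170]) cube([824, 224, 195]);
translate([167, 1981, 1365]) cube([824, 224, 195]);
translate([167, 2205, 1560]) cube([824, 224, 195]);


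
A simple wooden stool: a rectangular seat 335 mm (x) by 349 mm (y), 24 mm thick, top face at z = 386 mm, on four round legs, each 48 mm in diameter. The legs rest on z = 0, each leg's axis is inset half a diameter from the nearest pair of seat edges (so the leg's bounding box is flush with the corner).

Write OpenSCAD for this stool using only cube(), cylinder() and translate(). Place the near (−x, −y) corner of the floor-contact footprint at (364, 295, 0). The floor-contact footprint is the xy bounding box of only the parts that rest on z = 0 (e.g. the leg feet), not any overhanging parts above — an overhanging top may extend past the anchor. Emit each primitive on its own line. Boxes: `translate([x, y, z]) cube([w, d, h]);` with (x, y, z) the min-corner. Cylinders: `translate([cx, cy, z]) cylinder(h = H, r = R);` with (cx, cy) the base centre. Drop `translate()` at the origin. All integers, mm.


// leg_h = 386 - 24 = 362
translate([364, 295, 362]) cube([335, 349, 24]);
translate([388, 319, 0]) cylinder(h = 362, r = 24);
translate([675, 319, 0]) cylinder(h = 362, r = 24);
translate([388, 620, 0]) cylinder(h = 362, r = 24);
translate([675, 620, 0]) cylinder(h = 362, r = 24);


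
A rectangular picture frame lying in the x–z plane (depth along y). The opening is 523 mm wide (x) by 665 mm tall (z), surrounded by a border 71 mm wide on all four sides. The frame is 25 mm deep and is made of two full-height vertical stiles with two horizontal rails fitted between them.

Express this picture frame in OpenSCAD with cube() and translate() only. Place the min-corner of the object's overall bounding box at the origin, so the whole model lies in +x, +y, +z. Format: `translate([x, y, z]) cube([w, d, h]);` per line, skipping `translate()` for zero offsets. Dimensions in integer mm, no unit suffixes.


cube([71, 25, 807]);
translate([594, 0, 0]) cube([71, 25, 807]);
translate([71, 0, 0]) cube([523, 25, 71]);
translate([71, 0, 736]) cube([523, 25, 71]);


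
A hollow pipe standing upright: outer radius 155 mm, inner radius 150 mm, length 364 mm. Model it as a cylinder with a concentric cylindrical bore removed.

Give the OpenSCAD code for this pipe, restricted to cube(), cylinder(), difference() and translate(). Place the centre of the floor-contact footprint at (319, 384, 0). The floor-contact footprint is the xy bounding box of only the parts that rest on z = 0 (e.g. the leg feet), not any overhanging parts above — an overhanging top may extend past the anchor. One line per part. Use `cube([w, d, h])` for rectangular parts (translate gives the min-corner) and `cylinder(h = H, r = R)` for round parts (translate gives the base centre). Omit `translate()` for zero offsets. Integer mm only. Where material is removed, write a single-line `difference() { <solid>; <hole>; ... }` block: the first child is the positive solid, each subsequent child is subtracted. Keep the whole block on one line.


difference() { translate([319, 384, 0]) cylinder(h = 364, r = 155); translate([319, 384, 0]) cylinder(h = 364, r = 150); }


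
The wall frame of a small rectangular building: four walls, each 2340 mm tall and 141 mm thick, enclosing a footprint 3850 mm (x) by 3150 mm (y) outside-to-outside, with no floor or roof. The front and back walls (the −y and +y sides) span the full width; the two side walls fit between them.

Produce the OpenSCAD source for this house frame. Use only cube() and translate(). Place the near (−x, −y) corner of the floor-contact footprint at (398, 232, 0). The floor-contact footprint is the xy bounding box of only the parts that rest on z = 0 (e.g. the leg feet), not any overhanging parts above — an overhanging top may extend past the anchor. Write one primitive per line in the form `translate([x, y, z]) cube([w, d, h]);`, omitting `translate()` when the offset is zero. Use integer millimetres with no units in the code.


translate([398, 232, 0]) cube([3850, 141, 2340]);
translate([398, 3241, 0]) cube([3850, 141, 2340]);
translate([398, 373, 0]) cube([141, 2868, 2340]);
translate([4107, 373, 0]) cube([141, 2868, 2340]);


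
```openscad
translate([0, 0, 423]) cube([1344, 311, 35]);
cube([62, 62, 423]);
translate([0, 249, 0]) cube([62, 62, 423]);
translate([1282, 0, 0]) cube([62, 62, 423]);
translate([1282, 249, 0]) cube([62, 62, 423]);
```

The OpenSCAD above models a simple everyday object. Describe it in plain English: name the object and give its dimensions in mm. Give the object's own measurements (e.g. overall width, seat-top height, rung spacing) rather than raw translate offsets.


A long wooden bench with a 1344 mm (x) × 311 mm (y) seat, 35 mm thick, its top surface 458 mm above the floor. Four 62 mm square legs at the seat corners, flush with the edges, run from z = 0 to the seat underside.


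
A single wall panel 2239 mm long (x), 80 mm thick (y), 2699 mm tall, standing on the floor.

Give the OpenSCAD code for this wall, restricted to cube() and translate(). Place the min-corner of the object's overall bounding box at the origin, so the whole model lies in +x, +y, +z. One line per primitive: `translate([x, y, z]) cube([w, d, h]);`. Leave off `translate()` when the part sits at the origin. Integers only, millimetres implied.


cube([2239, 80, 2699]);


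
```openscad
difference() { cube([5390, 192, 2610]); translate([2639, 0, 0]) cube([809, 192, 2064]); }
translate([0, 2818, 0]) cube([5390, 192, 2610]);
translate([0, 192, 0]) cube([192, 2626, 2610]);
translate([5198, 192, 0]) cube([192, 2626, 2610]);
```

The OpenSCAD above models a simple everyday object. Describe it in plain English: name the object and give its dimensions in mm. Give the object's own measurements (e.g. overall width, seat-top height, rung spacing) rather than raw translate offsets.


A single room: four walls, each 2610 mm tall and 192 mm thick, enclosing an outside footprint 5390×3010 mm (x × y), no floor or roof. The front and back walls (−y and +y sides) run the full x-width; the side walls fit between their inner faces. A door opening 809 mm wide and 2064 mm tall is cut through the front wall from the floor up, its −x edge 2639 mm from the wall's −x end.


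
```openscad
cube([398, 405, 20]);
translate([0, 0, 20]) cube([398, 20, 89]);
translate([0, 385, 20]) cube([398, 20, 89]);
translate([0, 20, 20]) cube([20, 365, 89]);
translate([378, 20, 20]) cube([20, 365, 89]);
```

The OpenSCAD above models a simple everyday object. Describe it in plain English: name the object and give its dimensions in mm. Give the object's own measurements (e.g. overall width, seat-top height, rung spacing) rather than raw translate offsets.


An open-topped rectangular box: outside dimensions 398×405×109 mm, with a uniform wall and base thickness of 20 mm. The base is a full 398×405 slab on the floor; four walls sit on top of the base. The front and back walls (the −y and +y sides) span the full width; the two side walls fit between them.


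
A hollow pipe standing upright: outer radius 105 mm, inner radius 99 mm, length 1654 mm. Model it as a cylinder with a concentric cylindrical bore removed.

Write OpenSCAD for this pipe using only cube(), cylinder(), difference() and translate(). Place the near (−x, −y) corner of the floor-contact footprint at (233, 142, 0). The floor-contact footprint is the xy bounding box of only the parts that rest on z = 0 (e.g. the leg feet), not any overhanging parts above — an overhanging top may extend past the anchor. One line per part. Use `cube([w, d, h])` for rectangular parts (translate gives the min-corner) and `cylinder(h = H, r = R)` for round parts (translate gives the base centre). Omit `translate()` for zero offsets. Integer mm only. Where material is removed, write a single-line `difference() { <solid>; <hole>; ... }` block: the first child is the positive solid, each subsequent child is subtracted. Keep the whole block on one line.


difference() { translate([338, 247, 0]) cylinder(h = 1654, r = 105); translate([338, 247, 0]) cylinder(h = 1654, r = 99); }


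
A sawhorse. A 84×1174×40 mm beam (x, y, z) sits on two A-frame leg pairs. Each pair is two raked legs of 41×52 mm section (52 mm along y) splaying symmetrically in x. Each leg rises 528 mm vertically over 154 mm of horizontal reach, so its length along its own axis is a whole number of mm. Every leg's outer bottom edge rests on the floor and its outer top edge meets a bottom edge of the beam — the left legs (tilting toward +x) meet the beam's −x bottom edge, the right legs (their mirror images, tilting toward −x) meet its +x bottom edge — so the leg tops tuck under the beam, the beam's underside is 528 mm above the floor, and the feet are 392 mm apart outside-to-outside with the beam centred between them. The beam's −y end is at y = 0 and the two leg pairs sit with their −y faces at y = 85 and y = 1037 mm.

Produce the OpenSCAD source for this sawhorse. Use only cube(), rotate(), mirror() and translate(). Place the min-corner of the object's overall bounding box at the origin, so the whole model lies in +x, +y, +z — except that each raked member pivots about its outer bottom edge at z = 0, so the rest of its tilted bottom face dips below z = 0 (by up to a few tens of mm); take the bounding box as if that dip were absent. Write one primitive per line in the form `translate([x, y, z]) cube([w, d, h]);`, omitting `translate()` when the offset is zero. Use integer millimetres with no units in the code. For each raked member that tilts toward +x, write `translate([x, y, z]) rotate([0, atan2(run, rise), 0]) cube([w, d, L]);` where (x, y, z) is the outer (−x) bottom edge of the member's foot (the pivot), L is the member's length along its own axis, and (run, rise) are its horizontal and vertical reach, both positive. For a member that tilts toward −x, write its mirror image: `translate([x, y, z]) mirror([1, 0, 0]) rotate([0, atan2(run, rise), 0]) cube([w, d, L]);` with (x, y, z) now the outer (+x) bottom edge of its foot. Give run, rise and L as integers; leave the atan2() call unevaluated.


translate([154, 0, 528]) cube([84, 1174, 40]);
translate([0, 85, 0]) rotate([0, atan2(154, 528), 0]) cube([41, 52, 550]);
translate([392, 85, 0]) mirror([1, 0, 0]) rotate([0, atan2(154, 528), 0]) cube([41, 52, 550]);
translate([0, 1037, 0]) rotate([0, atan2(154, 528), 0]) cube([41, 52, 550]);
translate([392, 1037, 0]) mirror([1, 0, 0]) rotate([0, atan2(154, 528), 0]) cube([41, 52, 550]);


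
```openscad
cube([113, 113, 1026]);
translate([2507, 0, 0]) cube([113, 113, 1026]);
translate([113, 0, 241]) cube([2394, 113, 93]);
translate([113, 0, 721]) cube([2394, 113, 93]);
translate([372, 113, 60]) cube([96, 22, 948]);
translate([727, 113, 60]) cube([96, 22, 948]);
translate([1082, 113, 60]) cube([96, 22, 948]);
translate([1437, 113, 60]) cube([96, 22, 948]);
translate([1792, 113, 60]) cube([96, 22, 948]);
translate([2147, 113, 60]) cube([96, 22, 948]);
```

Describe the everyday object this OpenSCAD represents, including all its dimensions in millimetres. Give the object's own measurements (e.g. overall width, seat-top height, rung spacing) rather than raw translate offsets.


A fence section. Two 113×113 mm posts, 1026 mm tall, stand on the floor with a clear span of 2394 mm between their inner faces. Two horizontal rails of 113×93 mm section span the gap between the posts with their undersides at z = 241 mm and z = 721 mm, flush with the posts' −y face. 6 pickets, each 96 mm wide, 22 mm thick and 948 mm tall, are fixed to the +y face of the rails with their bottoms at z = 60 mm, spaced across the span with a 259 mm gap after the −x post and between neighbouring pickets, with 264 mm left before the +x post.


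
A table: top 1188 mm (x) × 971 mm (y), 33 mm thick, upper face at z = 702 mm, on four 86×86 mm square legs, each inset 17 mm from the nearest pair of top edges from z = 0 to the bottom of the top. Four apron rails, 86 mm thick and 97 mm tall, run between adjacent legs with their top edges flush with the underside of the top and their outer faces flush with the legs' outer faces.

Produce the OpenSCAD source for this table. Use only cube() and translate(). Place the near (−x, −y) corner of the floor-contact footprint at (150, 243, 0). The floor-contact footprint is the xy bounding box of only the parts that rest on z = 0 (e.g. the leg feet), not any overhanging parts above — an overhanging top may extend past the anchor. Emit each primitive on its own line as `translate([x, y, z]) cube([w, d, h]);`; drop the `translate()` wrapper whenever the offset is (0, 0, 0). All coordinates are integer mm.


translate([133, 226, 669]) cube([1188, 971, 33]);
translate([150, 243, 0]) cube([86, 86, 669]);
translate([1218, 243, 0]) cube([86, 86, 669]);
translate([150, 1094, 0]) cube([86, 86, 669]);
translate([1218, 1094, 0]) cube([86, 86, 669]);
translate([236, 243, 572]) cube([982, 86, 97]);
translate([236, 1094, 572]) cube([982, 86, 97]);
translate([150, 329, 572]) cube([86, 765, 97]);
translate([1218, 329, 572]) cube([86, 765, 97]);


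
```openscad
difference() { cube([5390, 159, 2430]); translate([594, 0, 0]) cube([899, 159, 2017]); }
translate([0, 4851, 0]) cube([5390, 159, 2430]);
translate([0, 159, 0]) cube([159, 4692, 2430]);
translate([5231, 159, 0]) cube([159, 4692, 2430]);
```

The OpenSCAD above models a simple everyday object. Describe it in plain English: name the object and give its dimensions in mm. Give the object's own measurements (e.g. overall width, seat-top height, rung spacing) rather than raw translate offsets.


A single room: four walls, each 2430 mm tall and 159 mm thick, enclosing an outside footprint 5390×5010 mm (x × y), no floor or roof. The front and back walls (−y and +y sides) run the full x-width; the side walls fit between their inner faces. A door opening 899 mm wide and 2017 mm tall is cut through the front wall from the floor up, its −x edge 594 mm from the wall's −x end.


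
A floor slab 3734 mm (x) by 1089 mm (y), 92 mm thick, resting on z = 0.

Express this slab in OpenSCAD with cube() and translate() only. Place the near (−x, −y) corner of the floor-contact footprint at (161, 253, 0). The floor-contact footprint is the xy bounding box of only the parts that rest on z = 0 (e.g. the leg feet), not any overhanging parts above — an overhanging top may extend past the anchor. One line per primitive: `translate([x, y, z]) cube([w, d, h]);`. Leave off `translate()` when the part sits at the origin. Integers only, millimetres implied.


translate([161, 253, 0]) cube([3734, 1089, 92]);


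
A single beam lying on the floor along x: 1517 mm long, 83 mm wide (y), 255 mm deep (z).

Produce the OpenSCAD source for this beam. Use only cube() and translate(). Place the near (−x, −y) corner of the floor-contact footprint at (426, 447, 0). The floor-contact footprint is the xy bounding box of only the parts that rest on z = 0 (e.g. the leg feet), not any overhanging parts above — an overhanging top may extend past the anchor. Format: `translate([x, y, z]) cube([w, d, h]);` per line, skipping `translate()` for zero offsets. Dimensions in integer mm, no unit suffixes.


translate([426, 447, 0]) cube([1517, 83, 255]);


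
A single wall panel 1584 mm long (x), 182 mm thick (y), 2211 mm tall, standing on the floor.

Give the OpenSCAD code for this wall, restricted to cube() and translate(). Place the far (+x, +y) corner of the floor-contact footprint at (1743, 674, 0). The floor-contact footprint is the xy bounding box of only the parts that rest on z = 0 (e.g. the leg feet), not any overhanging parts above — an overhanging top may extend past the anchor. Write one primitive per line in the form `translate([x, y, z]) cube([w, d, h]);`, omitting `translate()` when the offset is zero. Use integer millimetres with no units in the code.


translate([159, 492, 0]) cube([1584, 182, 2211]);


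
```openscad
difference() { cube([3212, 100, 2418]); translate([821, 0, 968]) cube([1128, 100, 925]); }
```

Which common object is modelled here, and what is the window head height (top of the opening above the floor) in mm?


A wall with a window opening. The window head height is 1893 mm.

A wall with a rectangular opening subtracted — a window. Sill at z = 968, opening 925 mm tall, so the head is at 968 + 925 = 1893 mm.


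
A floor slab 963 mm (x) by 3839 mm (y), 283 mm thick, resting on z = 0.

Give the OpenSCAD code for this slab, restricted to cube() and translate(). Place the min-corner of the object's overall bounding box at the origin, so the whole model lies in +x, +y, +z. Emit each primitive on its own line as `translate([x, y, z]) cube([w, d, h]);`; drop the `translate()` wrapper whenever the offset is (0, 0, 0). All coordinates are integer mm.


cube([963, 3839, 283]);


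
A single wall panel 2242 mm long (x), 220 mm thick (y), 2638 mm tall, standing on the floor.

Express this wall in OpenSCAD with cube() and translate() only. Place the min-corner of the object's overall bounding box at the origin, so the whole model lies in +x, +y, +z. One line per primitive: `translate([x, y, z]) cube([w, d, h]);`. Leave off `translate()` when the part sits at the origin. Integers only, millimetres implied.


cube([2242, 220, 2638]);


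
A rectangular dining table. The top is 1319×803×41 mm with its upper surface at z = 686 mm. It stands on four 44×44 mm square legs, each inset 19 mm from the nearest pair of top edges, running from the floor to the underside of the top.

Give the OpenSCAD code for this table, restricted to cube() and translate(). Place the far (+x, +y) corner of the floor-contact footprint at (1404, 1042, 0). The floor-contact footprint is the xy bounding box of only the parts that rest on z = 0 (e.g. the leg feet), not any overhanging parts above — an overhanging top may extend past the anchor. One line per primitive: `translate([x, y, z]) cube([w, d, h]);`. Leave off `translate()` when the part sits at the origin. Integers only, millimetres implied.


translate([104, 258, 645]) cube([1319, 803, 41]);
translate([123, 277, 0]) cube([44, 44, 645]);
translate([1360, 277, 0]) cube([44, 44, 645]);
translate([123, 998, 0]) cube([44, 44, 645]);
translate([1360, 998, 0]) cube([44, 44, 645]);


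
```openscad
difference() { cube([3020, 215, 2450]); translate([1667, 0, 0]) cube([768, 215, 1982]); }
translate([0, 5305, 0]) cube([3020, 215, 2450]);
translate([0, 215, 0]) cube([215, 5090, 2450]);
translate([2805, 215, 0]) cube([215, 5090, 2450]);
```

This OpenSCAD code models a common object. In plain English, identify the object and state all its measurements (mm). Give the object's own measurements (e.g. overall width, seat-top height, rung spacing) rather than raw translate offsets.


A single room: four walls, each 2450 mm tall and 215 mm thick, enclosing an outside footprint 3020×5520 mm (x × y), no floor or roof. The front and back walls (−y and +y sides) run the full x-width; the side walls fit between their inner faces. A door opening 768 mm wide and 1982 mm tall is cut through the front wall from the floor up, its −x edge 1667 mm from the wall's −x end.


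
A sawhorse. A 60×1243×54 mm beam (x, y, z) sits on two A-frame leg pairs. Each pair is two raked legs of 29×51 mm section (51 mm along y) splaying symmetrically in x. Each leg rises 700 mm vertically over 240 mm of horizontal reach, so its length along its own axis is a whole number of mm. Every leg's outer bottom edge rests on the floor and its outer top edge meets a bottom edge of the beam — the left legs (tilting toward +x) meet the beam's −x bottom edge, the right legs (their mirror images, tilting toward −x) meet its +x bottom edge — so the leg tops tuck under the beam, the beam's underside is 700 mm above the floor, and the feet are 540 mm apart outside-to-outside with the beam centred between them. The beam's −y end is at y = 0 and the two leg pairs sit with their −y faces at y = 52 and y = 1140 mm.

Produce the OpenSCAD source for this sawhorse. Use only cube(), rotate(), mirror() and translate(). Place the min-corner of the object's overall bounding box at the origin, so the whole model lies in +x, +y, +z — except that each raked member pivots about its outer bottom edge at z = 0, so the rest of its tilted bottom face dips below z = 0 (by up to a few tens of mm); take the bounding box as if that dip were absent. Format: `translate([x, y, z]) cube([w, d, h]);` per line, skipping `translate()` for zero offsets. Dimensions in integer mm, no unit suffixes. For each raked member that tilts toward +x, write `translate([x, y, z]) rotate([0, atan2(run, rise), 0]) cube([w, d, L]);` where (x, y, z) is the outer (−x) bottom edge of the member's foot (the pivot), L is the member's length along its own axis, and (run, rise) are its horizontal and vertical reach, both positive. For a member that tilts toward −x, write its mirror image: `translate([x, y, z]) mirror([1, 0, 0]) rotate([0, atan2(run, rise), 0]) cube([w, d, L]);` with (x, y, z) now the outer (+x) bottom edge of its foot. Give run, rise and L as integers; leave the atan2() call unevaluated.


translate([240, 0, 700]) cube([60, 1243, 54]);
translate([0, 52, 0]) rotate([0, atan2(240, 700), 0]) cube([29, 51, 740]);
translate([540, 52, 0]) mirror([1, 0, 0]) rotate([0, atan2(240, 700), 0]) cube([29, 51, 740]);
translate([0, 1140, 0]) rotate([0, atan2(240, 700), 0]) cube([29, 51, 740]);
translate([540, 1140, 0]) mirror([1, 0, 0]) rotate([0, atan2(240, 700), 0]) cube([29, 51, 740]);


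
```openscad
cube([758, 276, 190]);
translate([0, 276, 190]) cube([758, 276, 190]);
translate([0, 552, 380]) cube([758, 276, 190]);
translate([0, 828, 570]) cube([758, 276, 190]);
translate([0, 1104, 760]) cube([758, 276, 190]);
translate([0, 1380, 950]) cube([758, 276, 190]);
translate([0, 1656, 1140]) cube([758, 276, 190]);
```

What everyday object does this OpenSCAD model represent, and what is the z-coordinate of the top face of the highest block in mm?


A staircase. The total rise is 1330 mm.

7 identical blocks, each offset up and back from the previous — a staircase. Each step is 190 mm tall and there are 7 of them, so the total rise is 7 × 190 = 1330 mm.


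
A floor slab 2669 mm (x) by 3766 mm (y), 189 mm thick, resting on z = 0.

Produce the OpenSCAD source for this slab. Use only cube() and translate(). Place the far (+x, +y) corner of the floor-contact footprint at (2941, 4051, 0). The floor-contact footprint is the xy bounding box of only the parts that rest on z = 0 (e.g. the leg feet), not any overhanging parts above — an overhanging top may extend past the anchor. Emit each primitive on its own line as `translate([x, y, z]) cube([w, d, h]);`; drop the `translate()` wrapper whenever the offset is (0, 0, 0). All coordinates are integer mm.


translate([272, 285, 0]) cube([2669, 3766, 189]);


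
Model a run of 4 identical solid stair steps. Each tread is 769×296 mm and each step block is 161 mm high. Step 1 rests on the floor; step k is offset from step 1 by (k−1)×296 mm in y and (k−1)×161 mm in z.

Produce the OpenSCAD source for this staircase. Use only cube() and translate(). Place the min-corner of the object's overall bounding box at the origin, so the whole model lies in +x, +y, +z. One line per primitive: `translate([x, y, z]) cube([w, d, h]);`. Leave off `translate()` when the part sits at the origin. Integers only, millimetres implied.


cube([769, 296, 161]);
translate([0, 296, 161]) cube([769, 296, 161]);
translate([0, 592, 322]) cube([769, 296, 161]);
translate([0, 888, 483]) cube([769, 296, 161]);


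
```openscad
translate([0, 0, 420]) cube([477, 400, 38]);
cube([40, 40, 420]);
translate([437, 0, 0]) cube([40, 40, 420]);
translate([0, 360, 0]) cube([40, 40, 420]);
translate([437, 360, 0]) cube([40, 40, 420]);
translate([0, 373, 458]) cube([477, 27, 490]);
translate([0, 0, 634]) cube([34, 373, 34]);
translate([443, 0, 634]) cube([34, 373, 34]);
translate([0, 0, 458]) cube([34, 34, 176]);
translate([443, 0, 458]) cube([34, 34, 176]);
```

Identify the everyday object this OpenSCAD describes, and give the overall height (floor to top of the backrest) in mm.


A chair. The overall height is 948 mm.

A slab on four corner posts with a tall panel at the back — a chair. The seat slab sits at z = 420 with thickness 38, and the 490 mm backrest starts at the seat top, so the overall height is 420 + 38 + 490 = 948 mm.


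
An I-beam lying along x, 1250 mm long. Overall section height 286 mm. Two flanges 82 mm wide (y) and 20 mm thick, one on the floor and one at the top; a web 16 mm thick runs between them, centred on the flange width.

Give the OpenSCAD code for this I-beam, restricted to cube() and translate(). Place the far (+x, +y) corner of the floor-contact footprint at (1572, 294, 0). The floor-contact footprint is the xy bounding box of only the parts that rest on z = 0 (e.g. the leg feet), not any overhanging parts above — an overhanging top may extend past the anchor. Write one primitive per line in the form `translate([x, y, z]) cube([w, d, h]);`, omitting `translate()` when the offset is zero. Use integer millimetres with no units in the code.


translate([322, 212, 0]) cube([1250, 82, 20]);
translate([322, 245, 20]) cube([1250, 16, 246]);
translate([322, 212, 266]) cube([1250, 82, 20]);


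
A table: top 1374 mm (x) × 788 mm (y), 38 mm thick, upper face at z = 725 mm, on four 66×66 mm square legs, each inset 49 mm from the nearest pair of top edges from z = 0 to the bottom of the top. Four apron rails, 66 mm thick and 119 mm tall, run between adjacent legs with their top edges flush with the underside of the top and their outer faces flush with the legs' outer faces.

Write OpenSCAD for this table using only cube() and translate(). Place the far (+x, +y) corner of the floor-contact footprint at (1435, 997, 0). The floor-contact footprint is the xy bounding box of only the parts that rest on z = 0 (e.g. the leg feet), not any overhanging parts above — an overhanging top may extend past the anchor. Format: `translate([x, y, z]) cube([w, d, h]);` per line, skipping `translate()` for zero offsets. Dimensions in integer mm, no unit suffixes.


translate([110, 258, 687]) cube([1374, 788, 38]);
translate([159, 307, 0]) cube([66, 66, 687]);
translate([1369, 307, 0]) cube([66, 66, 687]);
translate([159, 931, 0]) cube([66, 66, 687]);
translate([1369, 931, 0]) cube([66, 66, 687]);
translate([225, 307, 568]) cube([1144, 66, 119]);
translate([225, 931, 568]) cube([1144, 66, 119]);
translate([159, 373, 568]) cube([66, 558, 119]);
translate([1369, 373, 568]) cube([66, 558, 119]);


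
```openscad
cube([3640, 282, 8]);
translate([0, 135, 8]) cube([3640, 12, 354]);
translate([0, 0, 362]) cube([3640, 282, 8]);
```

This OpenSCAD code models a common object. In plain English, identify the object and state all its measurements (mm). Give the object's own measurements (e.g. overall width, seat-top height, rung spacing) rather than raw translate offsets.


An I-beam lying along x, 3640 mm long. Overall section height 370 mm. Two flanges 282 mm wide (y) and 8 mm thick, one on the floor and one at the top; a web 12 mm thick runs between them, centred on the flange width.


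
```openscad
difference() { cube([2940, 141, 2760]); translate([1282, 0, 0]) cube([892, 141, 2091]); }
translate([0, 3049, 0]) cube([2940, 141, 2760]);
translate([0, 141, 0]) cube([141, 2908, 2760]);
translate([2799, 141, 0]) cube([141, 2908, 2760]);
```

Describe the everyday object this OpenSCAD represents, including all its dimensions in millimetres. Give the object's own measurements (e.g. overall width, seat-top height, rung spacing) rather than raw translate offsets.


A single room: four walls, each 2760 mm tall and 141 mm thick, enclosing an outside footprint 2940×3190 mm (x × y), no floor or roof. The front and back walls (−y and +y sides) run the full x-width; the side walls fit between their inner faces. A door opening 892 mm wide and 2091 mm tall is cut through the front wall from the floor up, its −x edge 1282 mm from the wall's −x end.


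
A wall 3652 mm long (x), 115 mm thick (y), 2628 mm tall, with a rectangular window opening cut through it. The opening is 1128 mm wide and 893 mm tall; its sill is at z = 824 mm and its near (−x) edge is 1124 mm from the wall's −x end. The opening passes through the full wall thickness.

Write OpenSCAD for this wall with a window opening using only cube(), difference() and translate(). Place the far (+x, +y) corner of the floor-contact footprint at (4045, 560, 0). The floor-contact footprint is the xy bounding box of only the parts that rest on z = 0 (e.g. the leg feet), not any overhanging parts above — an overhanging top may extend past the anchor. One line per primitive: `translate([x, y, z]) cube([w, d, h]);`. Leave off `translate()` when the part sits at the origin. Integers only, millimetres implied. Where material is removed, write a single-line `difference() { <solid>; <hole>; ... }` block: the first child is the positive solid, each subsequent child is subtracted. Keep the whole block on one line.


difference() { translate([393, 445, 0]) cube([3652, 115, 2628]); translate([1517, 445, 824]) cube([1128, 115, 893]); }


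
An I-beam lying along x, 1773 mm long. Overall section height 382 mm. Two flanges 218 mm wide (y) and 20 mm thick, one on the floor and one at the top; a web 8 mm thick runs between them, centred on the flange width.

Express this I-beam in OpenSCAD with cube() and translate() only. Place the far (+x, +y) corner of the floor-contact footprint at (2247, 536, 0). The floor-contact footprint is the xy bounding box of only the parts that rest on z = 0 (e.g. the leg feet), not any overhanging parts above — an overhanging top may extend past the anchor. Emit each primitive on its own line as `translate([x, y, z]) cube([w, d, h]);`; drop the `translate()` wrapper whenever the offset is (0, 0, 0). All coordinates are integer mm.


translate([474, 318, 0]) cube([1773, 218, 20]);
translate([474, 423, 20]) cube([1773, 8, 342]);
translate([474, 318, 362]) cube([1773, 218, 20]);
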